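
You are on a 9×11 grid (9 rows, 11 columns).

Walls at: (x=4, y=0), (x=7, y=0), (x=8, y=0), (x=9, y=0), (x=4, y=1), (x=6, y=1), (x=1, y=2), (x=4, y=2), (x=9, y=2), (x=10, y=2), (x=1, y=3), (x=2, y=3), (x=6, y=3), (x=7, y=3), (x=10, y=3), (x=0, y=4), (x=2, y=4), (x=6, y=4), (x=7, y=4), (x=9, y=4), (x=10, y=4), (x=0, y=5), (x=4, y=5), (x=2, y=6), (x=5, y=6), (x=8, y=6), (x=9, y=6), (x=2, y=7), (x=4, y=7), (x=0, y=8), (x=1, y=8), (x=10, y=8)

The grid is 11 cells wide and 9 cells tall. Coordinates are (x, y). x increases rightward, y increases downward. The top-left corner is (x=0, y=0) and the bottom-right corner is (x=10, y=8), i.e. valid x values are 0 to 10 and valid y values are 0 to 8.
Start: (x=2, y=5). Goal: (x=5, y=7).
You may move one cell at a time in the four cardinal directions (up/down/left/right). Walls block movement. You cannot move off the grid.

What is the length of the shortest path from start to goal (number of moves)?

BFS from (x=2, y=5) until reaching (x=5, y=7):
  Distance 0: (x=2, y=5)
  Distance 1: (x=1, y=5), (x=3, y=5)
  Distance 2: (x=1, y=4), (x=3, y=4), (x=1, y=6), (x=3, y=6)
  Distance 3: (x=3, y=3), (x=4, y=4), (x=0, y=6), (x=4, y=6), (x=1, y=7), (x=3, y=7)
  Distance 4: (x=3, y=2), (x=4, y=3), (x=5, y=4), (x=0, y=7), (x=3, y=8)
  Distance 5: (x=3, y=1), (x=2, y=2), (x=5, y=3), (x=5, y=5), (x=2, y=8), (x=4, y=8)
  Distance 6: (x=3, y=0), (x=2, y=1), (x=5, y=2), (x=6, y=5), (x=5, y=8)
  Distance 7: (x=2, y=0), (x=1, y=1), (x=5, y=1), (x=6, y=2), (x=7, y=5), (x=6, y=6), (x=5, y=7), (x=6, y=8)  <- goal reached here
One shortest path (7 moves): (x=2, y=5) -> (x=3, y=5) -> (x=3, y=6) -> (x=3, y=7) -> (x=3, y=8) -> (x=4, y=8) -> (x=5, y=8) -> (x=5, y=7)

Answer: Shortest path length: 7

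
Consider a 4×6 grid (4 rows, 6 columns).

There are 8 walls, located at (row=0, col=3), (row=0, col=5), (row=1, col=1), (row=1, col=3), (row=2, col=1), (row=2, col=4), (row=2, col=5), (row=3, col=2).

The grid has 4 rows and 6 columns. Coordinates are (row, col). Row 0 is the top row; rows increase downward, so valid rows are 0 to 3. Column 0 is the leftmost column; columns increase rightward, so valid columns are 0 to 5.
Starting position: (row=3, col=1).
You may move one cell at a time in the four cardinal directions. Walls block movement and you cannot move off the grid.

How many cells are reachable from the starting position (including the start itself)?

Answer: Reachable cells: 13

Derivation:
BFS flood-fill from (row=3, col=1):
  Distance 0: (row=3, col=1)
  Distance 1: (row=3, col=0)
  Distance 2: (row=2, col=0)
  Distance 3: (row=1, col=0)
  Distance 4: (row=0, col=0)
  Distance 5: (row=0, col=1)
  Distance 6: (row=0, col=2)
  Distance 7: (row=1, col=2)
  Distance 8: (row=2, col=2)
  Distance 9: (row=2, col=3)
  Distance 10: (row=3, col=3)
  Distance 11: (row=3, col=4)
  Distance 12: (row=3, col=5)
Total reachable: 13 (grid has 16 open cells total)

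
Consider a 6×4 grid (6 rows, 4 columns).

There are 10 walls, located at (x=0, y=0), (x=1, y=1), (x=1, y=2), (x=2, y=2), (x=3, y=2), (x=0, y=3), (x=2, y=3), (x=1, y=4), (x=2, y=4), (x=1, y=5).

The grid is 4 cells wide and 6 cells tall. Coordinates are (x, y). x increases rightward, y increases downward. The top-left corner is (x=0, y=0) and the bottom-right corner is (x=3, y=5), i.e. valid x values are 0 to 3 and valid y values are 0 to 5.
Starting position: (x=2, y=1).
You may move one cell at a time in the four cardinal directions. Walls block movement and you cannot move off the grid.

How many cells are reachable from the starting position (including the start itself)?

BFS flood-fill from (x=2, y=1):
  Distance 0: (x=2, y=1)
  Distance 1: (x=2, y=0), (x=3, y=1)
  Distance 2: (x=1, y=0), (x=3, y=0)
Total reachable: 5 (grid has 14 open cells total)

Answer: Reachable cells: 5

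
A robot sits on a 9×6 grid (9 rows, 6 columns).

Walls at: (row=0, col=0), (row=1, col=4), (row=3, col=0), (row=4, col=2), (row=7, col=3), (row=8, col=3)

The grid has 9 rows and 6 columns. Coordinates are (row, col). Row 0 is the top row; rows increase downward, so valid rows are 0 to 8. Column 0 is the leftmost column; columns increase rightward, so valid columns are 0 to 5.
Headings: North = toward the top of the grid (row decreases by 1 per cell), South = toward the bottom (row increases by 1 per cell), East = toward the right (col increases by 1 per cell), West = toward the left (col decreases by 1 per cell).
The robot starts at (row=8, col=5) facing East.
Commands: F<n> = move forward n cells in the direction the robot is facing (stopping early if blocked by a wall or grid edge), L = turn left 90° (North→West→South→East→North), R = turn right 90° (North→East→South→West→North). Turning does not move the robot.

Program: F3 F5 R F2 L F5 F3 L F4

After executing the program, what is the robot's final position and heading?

Start: (row=8, col=5), facing East
  F3: move forward 0/3 (blocked), now at (row=8, col=5)
  F5: move forward 0/5 (blocked), now at (row=8, col=5)
  R: turn right, now facing South
  F2: move forward 0/2 (blocked), now at (row=8, col=5)
  L: turn left, now facing East
  F5: move forward 0/5 (blocked), now at (row=8, col=5)
  F3: move forward 0/3 (blocked), now at (row=8, col=5)
  L: turn left, now facing North
  F4: move forward 4, now at (row=4, col=5)
Final: (row=4, col=5), facing North

Answer: Final position: (row=4, col=5), facing North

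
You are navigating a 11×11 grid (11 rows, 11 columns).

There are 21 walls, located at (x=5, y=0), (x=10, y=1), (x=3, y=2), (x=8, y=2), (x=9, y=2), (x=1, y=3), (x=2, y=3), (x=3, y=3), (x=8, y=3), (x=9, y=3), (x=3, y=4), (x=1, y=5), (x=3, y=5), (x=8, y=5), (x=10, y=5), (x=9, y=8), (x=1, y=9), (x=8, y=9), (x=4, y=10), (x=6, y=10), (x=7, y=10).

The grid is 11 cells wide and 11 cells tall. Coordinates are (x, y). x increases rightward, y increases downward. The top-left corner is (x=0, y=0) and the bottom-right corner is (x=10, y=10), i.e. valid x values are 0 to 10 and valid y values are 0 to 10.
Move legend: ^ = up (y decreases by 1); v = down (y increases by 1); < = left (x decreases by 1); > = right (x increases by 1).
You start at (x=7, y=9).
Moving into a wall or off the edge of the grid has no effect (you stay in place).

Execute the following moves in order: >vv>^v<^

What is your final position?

Start: (x=7, y=9)
  > (right): blocked, stay at (x=7, y=9)
  v (down): blocked, stay at (x=7, y=9)
  v (down): blocked, stay at (x=7, y=9)
  > (right): blocked, stay at (x=7, y=9)
  ^ (up): (x=7, y=9) -> (x=7, y=8)
  v (down): (x=7, y=8) -> (x=7, y=9)
  < (left): (x=7, y=9) -> (x=6, y=9)
  ^ (up): (x=6, y=9) -> (x=6, y=8)
Final: (x=6, y=8)

Answer: Final position: (x=6, y=8)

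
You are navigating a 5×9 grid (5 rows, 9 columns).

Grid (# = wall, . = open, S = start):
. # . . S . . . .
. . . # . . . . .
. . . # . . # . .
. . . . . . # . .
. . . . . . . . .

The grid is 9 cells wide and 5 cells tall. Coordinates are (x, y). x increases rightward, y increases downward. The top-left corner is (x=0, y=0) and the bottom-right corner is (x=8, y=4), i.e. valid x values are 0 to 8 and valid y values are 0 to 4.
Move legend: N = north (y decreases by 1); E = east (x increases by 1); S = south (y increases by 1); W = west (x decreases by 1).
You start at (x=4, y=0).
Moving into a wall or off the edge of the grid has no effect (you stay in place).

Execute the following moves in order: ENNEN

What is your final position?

Answer: Final position: (x=6, y=0)

Derivation:
Start: (x=4, y=0)
  E (east): (x=4, y=0) -> (x=5, y=0)
  N (north): blocked, stay at (x=5, y=0)
  N (north): blocked, stay at (x=5, y=0)
  E (east): (x=5, y=0) -> (x=6, y=0)
  N (north): blocked, stay at (x=6, y=0)
Final: (x=6, y=0)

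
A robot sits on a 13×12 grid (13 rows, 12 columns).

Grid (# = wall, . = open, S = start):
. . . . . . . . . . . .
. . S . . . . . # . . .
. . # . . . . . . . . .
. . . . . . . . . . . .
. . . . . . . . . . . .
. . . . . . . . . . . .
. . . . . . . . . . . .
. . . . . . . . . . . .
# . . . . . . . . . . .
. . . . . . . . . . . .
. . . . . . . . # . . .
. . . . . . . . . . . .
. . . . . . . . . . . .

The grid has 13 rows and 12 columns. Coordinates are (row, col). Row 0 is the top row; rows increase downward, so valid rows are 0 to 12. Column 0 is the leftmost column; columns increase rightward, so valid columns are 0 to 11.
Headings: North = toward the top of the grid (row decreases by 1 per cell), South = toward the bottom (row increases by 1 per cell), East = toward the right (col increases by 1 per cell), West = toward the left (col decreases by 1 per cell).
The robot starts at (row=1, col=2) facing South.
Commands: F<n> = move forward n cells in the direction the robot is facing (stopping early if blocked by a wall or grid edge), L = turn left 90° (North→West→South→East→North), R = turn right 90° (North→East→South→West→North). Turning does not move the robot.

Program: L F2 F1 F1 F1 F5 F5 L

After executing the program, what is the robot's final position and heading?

Start: (row=1, col=2), facing South
  L: turn left, now facing East
  F2: move forward 2, now at (row=1, col=4)
  F1: move forward 1, now at (row=1, col=5)
  F1: move forward 1, now at (row=1, col=6)
  F1: move forward 1, now at (row=1, col=7)
  F5: move forward 0/5 (blocked), now at (row=1, col=7)
  F5: move forward 0/5 (blocked), now at (row=1, col=7)
  L: turn left, now facing North
Final: (row=1, col=7), facing North

Answer: Final position: (row=1, col=7), facing North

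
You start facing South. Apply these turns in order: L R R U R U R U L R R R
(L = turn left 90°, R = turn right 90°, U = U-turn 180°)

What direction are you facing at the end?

Start: South
  L (left (90° counter-clockwise)) -> East
  R (right (90° clockwise)) -> South
  R (right (90° clockwise)) -> West
  U (U-turn (180°)) -> East
  R (right (90° clockwise)) -> South
  U (U-turn (180°)) -> North
  R (right (90° clockwise)) -> East
  U (U-turn (180°)) -> West
  L (left (90° counter-clockwise)) -> South
  R (right (90° clockwise)) -> West
  R (right (90° clockwise)) -> North
  R (right (90° clockwise)) -> East
Final: East

Answer: Final heading: East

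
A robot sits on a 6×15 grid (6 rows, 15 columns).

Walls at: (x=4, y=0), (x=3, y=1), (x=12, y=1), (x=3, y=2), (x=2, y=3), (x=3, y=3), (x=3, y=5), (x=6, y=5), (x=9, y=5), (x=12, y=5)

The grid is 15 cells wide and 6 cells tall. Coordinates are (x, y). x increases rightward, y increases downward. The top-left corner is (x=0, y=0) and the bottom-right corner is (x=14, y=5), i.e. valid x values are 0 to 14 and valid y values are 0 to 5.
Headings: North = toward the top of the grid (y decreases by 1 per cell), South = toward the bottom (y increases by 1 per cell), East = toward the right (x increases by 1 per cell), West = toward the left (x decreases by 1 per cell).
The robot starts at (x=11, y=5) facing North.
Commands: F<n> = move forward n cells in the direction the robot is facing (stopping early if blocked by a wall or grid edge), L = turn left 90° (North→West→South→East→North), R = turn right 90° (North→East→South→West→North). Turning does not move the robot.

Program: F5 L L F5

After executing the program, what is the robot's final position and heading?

Start: (x=11, y=5), facing North
  F5: move forward 5, now at (x=11, y=0)
  L: turn left, now facing West
  L: turn left, now facing South
  F5: move forward 5, now at (x=11, y=5)
Final: (x=11, y=5), facing South

Answer: Final position: (x=11, y=5), facing South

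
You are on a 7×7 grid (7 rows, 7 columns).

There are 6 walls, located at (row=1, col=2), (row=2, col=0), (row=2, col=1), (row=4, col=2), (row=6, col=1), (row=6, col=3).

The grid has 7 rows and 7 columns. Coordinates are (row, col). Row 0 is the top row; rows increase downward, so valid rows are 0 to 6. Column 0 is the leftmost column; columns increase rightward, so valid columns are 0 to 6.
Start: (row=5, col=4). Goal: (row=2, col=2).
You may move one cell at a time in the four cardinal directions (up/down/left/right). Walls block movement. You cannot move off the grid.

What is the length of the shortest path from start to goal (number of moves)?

Answer: Shortest path length: 5

Derivation:
BFS from (row=5, col=4) until reaching (row=2, col=2):
  Distance 0: (row=5, col=4)
  Distance 1: (row=4, col=4), (row=5, col=3), (row=5, col=5), (row=6, col=4)
  Distance 2: (row=3, col=4), (row=4, col=3), (row=4, col=5), (row=5, col=2), (row=5, col=6), (row=6, col=5)
  Distance 3: (row=2, col=4), (row=3, col=3), (row=3, col=5), (row=4, col=6), (row=5, col=1), (row=6, col=2), (row=6, col=6)
  Distance 4: (row=1, col=4), (row=2, col=3), (row=2, col=5), (row=3, col=2), (row=3, col=6), (row=4, col=1), (row=5, col=0)
  Distance 5: (row=0, col=4), (row=1, col=3), (row=1, col=5), (row=2, col=2), (row=2, col=6), (row=3, col=1), (row=4, col=0), (row=6, col=0)  <- goal reached here
One shortest path (5 moves): (row=5, col=4) -> (row=5, col=3) -> (row=4, col=3) -> (row=3, col=3) -> (row=3, col=2) -> (row=2, col=2)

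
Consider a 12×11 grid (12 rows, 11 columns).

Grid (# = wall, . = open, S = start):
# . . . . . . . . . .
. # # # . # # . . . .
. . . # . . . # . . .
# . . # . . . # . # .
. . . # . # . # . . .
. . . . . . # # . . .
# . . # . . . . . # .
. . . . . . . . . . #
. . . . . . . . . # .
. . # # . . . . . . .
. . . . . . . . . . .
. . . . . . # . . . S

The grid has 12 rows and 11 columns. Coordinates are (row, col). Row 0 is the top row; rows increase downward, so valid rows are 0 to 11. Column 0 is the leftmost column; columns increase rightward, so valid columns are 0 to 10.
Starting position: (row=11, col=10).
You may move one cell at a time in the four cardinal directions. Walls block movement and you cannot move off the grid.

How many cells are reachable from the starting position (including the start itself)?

BFS flood-fill from (row=11, col=10):
  Distance 0: (row=11, col=10)
  Distance 1: (row=10, col=10), (row=11, col=9)
  Distance 2: (row=9, col=10), (row=10, col=9), (row=11, col=8)
  Distance 3: (row=8, col=10), (row=9, col=9), (row=10, col=8), (row=11, col=7)
  Distance 4: (row=9, col=8), (row=10, col=7)
  Distance 5: (row=8, col=8), (row=9, col=7), (row=10, col=6)
  Distance 6: (row=7, col=8), (row=8, col=7), (row=9, col=6), (row=10, col=5)
  Distance 7: (row=6, col=8), (row=7, col=7), (row=7, col=9), (row=8, col=6), (row=9, col=5), (row=10, col=4), (row=11, col=5)
  Distance 8: (row=5, col=8), (row=6, col=7), (row=7, col=6), (row=8, col=5), (row=9, col=4), (row=10, col=3), (row=11, col=4)
  Distance 9: (row=4, col=8), (row=5, col=9), (row=6, col=6), (row=7, col=5), (row=8, col=4), (row=10, col=2), (row=11, col=3)
  Distance 10: (row=3, col=8), (row=4, col=9), (row=5, col=10), (row=6, col=5), (row=7, col=4), (row=8, col=3), (row=10, col=1), (row=11, col=2)
  Distance 11: (row=2, col=8), (row=4, col=10), (row=5, col=5), (row=6, col=4), (row=6, col=10), (row=7, col=3), (row=8, col=2), (row=9, col=1), (row=10, col=0), (row=11, col=1)
  Distance 12: (row=1, col=8), (row=2, col=9), (row=3, col=10), (row=5, col=4), (row=7, col=2), (row=8, col=1), (row=9, col=0), (row=11, col=0)
  Distance 13: (row=0, col=8), (row=1, col=7), (row=1, col=9), (row=2, col=10), (row=4, col=4), (row=5, col=3), (row=6, col=2), (row=7, col=1), (row=8, col=0)
  Distance 14: (row=0, col=7), (row=0, col=9), (row=1, col=10), (row=3, col=4), (row=5, col=2), (row=6, col=1), (row=7, col=0)
  Distance 15: (row=0, col=6), (row=0, col=10), (row=2, col=4), (row=3, col=5), (row=4, col=2), (row=5, col=1)
  Distance 16: (row=0, col=5), (row=1, col=4), (row=2, col=5), (row=3, col=2), (row=3, col=6), (row=4, col=1), (row=5, col=0)
  Distance 17: (row=0, col=4), (row=2, col=2), (row=2, col=6), (row=3, col=1), (row=4, col=0), (row=4, col=6)
  Distance 18: (row=0, col=3), (row=2, col=1)
  Distance 19: (row=0, col=2), (row=2, col=0)
  Distance 20: (row=0, col=1), (row=1, col=0)
Total reachable: 107 (grid has 107 open cells total)

Answer: Reachable cells: 107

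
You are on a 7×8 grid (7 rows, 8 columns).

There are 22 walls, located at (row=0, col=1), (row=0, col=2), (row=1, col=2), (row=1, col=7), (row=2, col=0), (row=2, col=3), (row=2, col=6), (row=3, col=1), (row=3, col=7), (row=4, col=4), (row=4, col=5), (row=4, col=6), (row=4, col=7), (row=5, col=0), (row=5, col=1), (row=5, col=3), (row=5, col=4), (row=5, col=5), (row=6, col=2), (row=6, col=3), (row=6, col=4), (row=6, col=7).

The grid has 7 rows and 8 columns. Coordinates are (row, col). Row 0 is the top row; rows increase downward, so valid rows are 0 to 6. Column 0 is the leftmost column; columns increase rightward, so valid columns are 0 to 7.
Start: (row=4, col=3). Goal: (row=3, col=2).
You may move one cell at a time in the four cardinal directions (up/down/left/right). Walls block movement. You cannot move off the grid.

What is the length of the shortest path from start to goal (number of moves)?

BFS from (row=4, col=3) until reaching (row=3, col=2):
  Distance 0: (row=4, col=3)
  Distance 1: (row=3, col=3), (row=4, col=2)
  Distance 2: (row=3, col=2), (row=3, col=4), (row=4, col=1), (row=5, col=2)  <- goal reached here
One shortest path (2 moves): (row=4, col=3) -> (row=4, col=2) -> (row=3, col=2)

Answer: Shortest path length: 2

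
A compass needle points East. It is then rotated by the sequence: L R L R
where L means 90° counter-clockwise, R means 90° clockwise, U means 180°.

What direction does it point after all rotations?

Start: East
  L (left (90° counter-clockwise)) -> North
  R (right (90° clockwise)) -> East
  L (left (90° counter-clockwise)) -> North
  R (right (90° clockwise)) -> East
Final: East

Answer: Final heading: East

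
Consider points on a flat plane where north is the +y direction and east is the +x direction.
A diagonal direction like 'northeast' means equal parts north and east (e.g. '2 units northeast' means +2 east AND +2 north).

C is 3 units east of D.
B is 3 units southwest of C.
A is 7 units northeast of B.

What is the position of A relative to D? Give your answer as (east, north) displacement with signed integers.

Place D at the origin (east=0, north=0).
  C is 3 units east of D: delta (east=+3, north=+0); C at (east=3, north=0).
  B is 3 units southwest of C: delta (east=-3, north=-3); B at (east=0, north=-3).
  A is 7 units northeast of B: delta (east=+7, north=+7); A at (east=7, north=4).
Therefore A relative to D: (east=7, north=4).

Answer: A is at (east=7, north=4) relative to D.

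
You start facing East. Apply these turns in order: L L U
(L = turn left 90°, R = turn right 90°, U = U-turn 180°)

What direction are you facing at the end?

Start: East
  L (left (90° counter-clockwise)) -> North
  L (left (90° counter-clockwise)) -> West
  U (U-turn (180°)) -> East
Final: East

Answer: Final heading: East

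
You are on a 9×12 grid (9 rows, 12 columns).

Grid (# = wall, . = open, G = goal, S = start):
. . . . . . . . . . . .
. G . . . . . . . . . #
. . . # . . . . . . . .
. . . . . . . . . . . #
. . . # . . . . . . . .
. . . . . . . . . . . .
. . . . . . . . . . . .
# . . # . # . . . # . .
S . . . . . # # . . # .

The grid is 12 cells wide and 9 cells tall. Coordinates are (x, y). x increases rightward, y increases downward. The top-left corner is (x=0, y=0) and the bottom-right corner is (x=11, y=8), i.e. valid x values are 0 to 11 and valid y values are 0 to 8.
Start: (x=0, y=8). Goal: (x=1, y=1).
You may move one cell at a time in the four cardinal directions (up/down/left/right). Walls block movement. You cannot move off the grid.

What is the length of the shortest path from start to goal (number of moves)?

BFS from (x=0, y=8) until reaching (x=1, y=1):
  Distance 0: (x=0, y=8)
  Distance 1: (x=1, y=8)
  Distance 2: (x=1, y=7), (x=2, y=8)
  Distance 3: (x=1, y=6), (x=2, y=7), (x=3, y=8)
  Distance 4: (x=1, y=5), (x=0, y=6), (x=2, y=6), (x=4, y=8)
  Distance 5: (x=1, y=4), (x=0, y=5), (x=2, y=5), (x=3, y=6), (x=4, y=7), (x=5, y=8)
  Distance 6: (x=1, y=3), (x=0, y=4), (x=2, y=4), (x=3, y=5), (x=4, y=6)
  Distance 7: (x=1, y=2), (x=0, y=3), (x=2, y=3), (x=4, y=5), (x=5, y=6)
  Distance 8: (x=1, y=1), (x=0, y=2), (x=2, y=2), (x=3, y=3), (x=4, y=4), (x=5, y=5), (x=6, y=6)  <- goal reached here
One shortest path (8 moves): (x=0, y=8) -> (x=1, y=8) -> (x=1, y=7) -> (x=1, y=6) -> (x=1, y=5) -> (x=1, y=4) -> (x=1, y=3) -> (x=1, y=2) -> (x=1, y=1)

Answer: Shortest path length: 8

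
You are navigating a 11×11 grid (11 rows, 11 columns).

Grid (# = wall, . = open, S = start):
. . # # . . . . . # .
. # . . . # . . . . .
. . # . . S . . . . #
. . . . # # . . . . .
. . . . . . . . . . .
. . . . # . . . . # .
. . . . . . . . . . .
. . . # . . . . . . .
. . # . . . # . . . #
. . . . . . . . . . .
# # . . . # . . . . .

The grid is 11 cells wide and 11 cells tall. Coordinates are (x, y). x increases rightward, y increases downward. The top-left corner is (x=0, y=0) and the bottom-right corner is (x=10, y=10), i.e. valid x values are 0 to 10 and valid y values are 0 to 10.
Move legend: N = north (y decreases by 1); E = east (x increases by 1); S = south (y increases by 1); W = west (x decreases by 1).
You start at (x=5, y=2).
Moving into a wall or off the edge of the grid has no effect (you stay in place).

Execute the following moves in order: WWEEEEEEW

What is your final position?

Answer: Final position: (x=8, y=2)

Derivation:
Start: (x=5, y=2)
  W (west): (x=5, y=2) -> (x=4, y=2)
  W (west): (x=4, y=2) -> (x=3, y=2)
  E (east): (x=3, y=2) -> (x=4, y=2)
  E (east): (x=4, y=2) -> (x=5, y=2)
  E (east): (x=5, y=2) -> (x=6, y=2)
  E (east): (x=6, y=2) -> (x=7, y=2)
  E (east): (x=7, y=2) -> (x=8, y=2)
  E (east): (x=8, y=2) -> (x=9, y=2)
  W (west): (x=9, y=2) -> (x=8, y=2)
Final: (x=8, y=2)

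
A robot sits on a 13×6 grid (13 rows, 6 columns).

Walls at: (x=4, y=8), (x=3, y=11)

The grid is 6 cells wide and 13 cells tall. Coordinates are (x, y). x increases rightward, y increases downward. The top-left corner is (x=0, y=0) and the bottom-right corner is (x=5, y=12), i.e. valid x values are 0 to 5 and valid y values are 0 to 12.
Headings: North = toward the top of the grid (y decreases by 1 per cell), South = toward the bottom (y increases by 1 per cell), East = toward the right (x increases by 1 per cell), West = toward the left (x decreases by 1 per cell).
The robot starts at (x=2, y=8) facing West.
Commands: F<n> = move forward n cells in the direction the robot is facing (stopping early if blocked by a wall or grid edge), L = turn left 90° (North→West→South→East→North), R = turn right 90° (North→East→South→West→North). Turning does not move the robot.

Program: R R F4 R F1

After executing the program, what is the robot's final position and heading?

Start: (x=2, y=8), facing West
  R: turn right, now facing North
  R: turn right, now facing East
  F4: move forward 1/4 (blocked), now at (x=3, y=8)
  R: turn right, now facing South
  F1: move forward 1, now at (x=3, y=9)
Final: (x=3, y=9), facing South

Answer: Final position: (x=3, y=9), facing South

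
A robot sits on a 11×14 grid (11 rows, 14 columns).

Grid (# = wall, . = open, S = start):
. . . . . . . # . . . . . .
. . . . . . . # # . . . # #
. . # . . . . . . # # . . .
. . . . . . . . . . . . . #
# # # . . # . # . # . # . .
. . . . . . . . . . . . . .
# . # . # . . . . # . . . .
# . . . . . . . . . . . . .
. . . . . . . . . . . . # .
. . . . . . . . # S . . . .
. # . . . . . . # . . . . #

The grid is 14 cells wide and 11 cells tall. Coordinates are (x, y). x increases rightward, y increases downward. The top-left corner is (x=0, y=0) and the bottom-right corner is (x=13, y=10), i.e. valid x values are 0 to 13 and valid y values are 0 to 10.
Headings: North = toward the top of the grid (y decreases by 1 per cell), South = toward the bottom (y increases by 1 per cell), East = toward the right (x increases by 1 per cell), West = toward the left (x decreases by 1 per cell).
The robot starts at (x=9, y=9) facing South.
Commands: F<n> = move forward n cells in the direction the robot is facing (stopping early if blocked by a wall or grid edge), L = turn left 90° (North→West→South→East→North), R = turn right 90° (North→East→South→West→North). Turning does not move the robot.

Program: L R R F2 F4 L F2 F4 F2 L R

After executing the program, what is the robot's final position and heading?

Answer: Final position: (x=9, y=10), facing South

Derivation:
Start: (x=9, y=9), facing South
  L: turn left, now facing East
  R: turn right, now facing South
  R: turn right, now facing West
  F2: move forward 0/2 (blocked), now at (x=9, y=9)
  F4: move forward 0/4 (blocked), now at (x=9, y=9)
  L: turn left, now facing South
  F2: move forward 1/2 (blocked), now at (x=9, y=10)
  F4: move forward 0/4 (blocked), now at (x=9, y=10)
  F2: move forward 0/2 (blocked), now at (x=9, y=10)
  L: turn left, now facing East
  R: turn right, now facing South
Final: (x=9, y=10), facing South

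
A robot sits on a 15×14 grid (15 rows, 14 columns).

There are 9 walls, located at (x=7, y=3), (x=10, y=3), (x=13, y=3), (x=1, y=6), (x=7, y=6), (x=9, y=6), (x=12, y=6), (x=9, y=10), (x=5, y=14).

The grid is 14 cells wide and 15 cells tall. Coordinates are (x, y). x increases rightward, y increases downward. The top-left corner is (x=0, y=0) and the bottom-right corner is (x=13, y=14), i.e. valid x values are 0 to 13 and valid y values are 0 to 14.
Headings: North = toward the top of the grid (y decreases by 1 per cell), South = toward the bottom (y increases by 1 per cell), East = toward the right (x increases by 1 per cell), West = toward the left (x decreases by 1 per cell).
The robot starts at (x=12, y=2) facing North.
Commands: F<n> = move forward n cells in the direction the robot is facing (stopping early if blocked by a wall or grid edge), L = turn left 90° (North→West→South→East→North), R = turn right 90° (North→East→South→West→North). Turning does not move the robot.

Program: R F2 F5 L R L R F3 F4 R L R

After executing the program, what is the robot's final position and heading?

Answer: Final position: (x=13, y=2), facing South

Derivation:
Start: (x=12, y=2), facing North
  R: turn right, now facing East
  F2: move forward 1/2 (blocked), now at (x=13, y=2)
  F5: move forward 0/5 (blocked), now at (x=13, y=2)
  L: turn left, now facing North
  R: turn right, now facing East
  L: turn left, now facing North
  R: turn right, now facing East
  F3: move forward 0/3 (blocked), now at (x=13, y=2)
  F4: move forward 0/4 (blocked), now at (x=13, y=2)
  R: turn right, now facing South
  L: turn left, now facing East
  R: turn right, now facing South
Final: (x=13, y=2), facing South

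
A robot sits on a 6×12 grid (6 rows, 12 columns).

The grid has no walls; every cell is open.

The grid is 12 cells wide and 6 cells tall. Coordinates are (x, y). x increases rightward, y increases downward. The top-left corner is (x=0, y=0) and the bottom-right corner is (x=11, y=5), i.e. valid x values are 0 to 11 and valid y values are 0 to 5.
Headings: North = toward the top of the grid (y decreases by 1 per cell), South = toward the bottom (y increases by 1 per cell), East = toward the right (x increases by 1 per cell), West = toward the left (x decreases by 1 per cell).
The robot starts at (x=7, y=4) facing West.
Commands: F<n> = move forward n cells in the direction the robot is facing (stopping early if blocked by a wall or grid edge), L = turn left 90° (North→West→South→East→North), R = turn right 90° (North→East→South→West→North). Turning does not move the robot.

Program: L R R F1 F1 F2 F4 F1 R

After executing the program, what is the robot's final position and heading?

Answer: Final position: (x=7, y=0), facing East

Derivation:
Start: (x=7, y=4), facing West
  L: turn left, now facing South
  R: turn right, now facing West
  R: turn right, now facing North
  F1: move forward 1, now at (x=7, y=3)
  F1: move forward 1, now at (x=7, y=2)
  F2: move forward 2, now at (x=7, y=0)
  F4: move forward 0/4 (blocked), now at (x=7, y=0)
  F1: move forward 0/1 (blocked), now at (x=7, y=0)
  R: turn right, now facing East
Final: (x=7, y=0), facing East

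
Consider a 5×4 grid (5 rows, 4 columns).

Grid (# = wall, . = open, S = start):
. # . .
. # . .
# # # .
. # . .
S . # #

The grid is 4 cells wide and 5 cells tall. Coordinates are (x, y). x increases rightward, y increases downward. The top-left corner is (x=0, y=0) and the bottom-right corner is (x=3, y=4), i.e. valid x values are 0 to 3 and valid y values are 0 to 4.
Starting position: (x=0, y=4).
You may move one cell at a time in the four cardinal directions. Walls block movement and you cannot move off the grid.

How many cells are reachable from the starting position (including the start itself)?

Answer: Reachable cells: 3

Derivation:
BFS flood-fill from (x=0, y=4):
  Distance 0: (x=0, y=4)
  Distance 1: (x=0, y=3), (x=1, y=4)
Total reachable: 3 (grid has 12 open cells total)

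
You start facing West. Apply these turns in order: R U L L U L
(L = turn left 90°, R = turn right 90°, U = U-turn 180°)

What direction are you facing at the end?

Answer: Final heading: East

Derivation:
Start: West
  R (right (90° clockwise)) -> North
  U (U-turn (180°)) -> South
  L (left (90° counter-clockwise)) -> East
  L (left (90° counter-clockwise)) -> North
  U (U-turn (180°)) -> South
  L (left (90° counter-clockwise)) -> East
Final: East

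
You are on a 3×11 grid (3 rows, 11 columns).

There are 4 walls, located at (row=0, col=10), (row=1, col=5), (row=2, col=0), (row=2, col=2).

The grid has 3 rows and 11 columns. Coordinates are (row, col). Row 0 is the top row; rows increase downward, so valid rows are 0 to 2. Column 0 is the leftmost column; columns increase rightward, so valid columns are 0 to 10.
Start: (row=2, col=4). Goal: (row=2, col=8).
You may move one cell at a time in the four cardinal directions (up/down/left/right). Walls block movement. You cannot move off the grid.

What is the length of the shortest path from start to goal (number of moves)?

Answer: Shortest path length: 4

Derivation:
BFS from (row=2, col=4) until reaching (row=2, col=8):
  Distance 0: (row=2, col=4)
  Distance 1: (row=1, col=4), (row=2, col=3), (row=2, col=5)
  Distance 2: (row=0, col=4), (row=1, col=3), (row=2, col=6)
  Distance 3: (row=0, col=3), (row=0, col=5), (row=1, col=2), (row=1, col=6), (row=2, col=7)
  Distance 4: (row=0, col=2), (row=0, col=6), (row=1, col=1), (row=1, col=7), (row=2, col=8)  <- goal reached here
One shortest path (4 moves): (row=2, col=4) -> (row=2, col=5) -> (row=2, col=6) -> (row=2, col=7) -> (row=2, col=8)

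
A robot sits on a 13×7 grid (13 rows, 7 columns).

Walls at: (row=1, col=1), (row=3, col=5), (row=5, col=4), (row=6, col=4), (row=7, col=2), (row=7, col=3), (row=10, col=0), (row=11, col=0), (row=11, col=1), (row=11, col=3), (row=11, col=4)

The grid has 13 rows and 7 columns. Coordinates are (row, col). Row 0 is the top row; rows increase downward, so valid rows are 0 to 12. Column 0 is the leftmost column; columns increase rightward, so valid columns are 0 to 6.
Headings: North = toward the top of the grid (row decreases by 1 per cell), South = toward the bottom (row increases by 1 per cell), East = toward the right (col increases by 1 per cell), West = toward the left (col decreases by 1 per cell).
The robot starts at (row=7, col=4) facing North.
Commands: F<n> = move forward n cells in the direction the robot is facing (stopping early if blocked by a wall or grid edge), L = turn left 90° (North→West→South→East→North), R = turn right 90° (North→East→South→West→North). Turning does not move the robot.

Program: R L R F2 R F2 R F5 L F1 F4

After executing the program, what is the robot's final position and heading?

Answer: Final position: (row=10, col=1), facing South

Derivation:
Start: (row=7, col=4), facing North
  R: turn right, now facing East
  L: turn left, now facing North
  R: turn right, now facing East
  F2: move forward 2, now at (row=7, col=6)
  R: turn right, now facing South
  F2: move forward 2, now at (row=9, col=6)
  R: turn right, now facing West
  F5: move forward 5, now at (row=9, col=1)
  L: turn left, now facing South
  F1: move forward 1, now at (row=10, col=1)
  F4: move forward 0/4 (blocked), now at (row=10, col=1)
Final: (row=10, col=1), facing South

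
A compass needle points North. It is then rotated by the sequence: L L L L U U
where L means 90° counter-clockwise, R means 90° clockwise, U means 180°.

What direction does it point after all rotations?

Start: North
  L (left (90° counter-clockwise)) -> West
  L (left (90° counter-clockwise)) -> South
  L (left (90° counter-clockwise)) -> East
  L (left (90° counter-clockwise)) -> North
  U (U-turn (180°)) -> South
  U (U-turn (180°)) -> North
Final: North

Answer: Final heading: North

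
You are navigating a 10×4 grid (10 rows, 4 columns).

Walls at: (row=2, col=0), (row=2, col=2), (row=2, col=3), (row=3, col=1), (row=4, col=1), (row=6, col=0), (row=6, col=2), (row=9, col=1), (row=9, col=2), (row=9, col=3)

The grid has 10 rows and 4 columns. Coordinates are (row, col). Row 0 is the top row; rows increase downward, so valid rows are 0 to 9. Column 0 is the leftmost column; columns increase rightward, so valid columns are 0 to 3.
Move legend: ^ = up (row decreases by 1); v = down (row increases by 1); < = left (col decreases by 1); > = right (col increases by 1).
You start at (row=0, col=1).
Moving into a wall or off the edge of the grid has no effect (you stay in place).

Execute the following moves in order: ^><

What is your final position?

Answer: Final position: (row=0, col=1)

Derivation:
Start: (row=0, col=1)
  ^ (up): blocked, stay at (row=0, col=1)
  > (right): (row=0, col=1) -> (row=0, col=2)
  < (left): (row=0, col=2) -> (row=0, col=1)
Final: (row=0, col=1)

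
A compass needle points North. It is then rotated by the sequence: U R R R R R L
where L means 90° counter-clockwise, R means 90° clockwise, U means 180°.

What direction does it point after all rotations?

Answer: Final heading: South

Derivation:
Start: North
  U (U-turn (180°)) -> South
  R (right (90° clockwise)) -> West
  R (right (90° clockwise)) -> North
  R (right (90° clockwise)) -> East
  R (right (90° clockwise)) -> South
  R (right (90° clockwise)) -> West
  L (left (90° counter-clockwise)) -> South
Final: South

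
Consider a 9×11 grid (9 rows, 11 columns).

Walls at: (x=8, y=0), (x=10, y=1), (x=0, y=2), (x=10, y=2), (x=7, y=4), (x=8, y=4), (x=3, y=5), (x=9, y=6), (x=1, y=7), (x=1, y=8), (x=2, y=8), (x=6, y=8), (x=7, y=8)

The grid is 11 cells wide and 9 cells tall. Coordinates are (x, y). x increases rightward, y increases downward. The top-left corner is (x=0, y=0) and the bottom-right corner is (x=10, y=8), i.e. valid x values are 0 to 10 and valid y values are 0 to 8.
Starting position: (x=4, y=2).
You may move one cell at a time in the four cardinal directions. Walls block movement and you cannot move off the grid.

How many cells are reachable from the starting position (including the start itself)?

Answer: Reachable cells: 86

Derivation:
BFS flood-fill from (x=4, y=2):
  Distance 0: (x=4, y=2)
  Distance 1: (x=4, y=1), (x=3, y=2), (x=5, y=2), (x=4, y=3)
  Distance 2: (x=4, y=0), (x=3, y=1), (x=5, y=1), (x=2, y=2), (x=6, y=2), (x=3, y=3), (x=5, y=3), (x=4, y=4)
  Distance 3: (x=3, y=0), (x=5, y=0), (x=2, y=1), (x=6, y=1), (x=1, y=2), (x=7, y=2), (x=2, y=3), (x=6, y=3), (x=3, y=4), (x=5, y=4), (x=4, y=5)
  Distance 4: (x=2, y=0), (x=6, y=0), (x=1, y=1), (x=7, y=1), (x=8, y=2), (x=1, y=3), (x=7, y=3), (x=2, y=4), (x=6, y=4), (x=5, y=5), (x=4, y=6)
  Distance 5: (x=1, y=0), (x=7, y=0), (x=0, y=1), (x=8, y=1), (x=9, y=2), (x=0, y=3), (x=8, y=3), (x=1, y=4), (x=2, y=5), (x=6, y=5), (x=3, y=6), (x=5, y=6), (x=4, y=7)
  Distance 6: (x=0, y=0), (x=9, y=1), (x=9, y=3), (x=0, y=4), (x=1, y=5), (x=7, y=5), (x=2, y=6), (x=6, y=6), (x=3, y=7), (x=5, y=7), (x=4, y=8)
  Distance 7: (x=9, y=0), (x=10, y=3), (x=9, y=4), (x=0, y=5), (x=8, y=5), (x=1, y=6), (x=7, y=6), (x=2, y=7), (x=6, y=7), (x=3, y=8), (x=5, y=8)
  Distance 8: (x=10, y=0), (x=10, y=4), (x=9, y=5), (x=0, y=6), (x=8, y=6), (x=7, y=7)
  Distance 9: (x=10, y=5), (x=0, y=7), (x=8, y=7)
  Distance 10: (x=10, y=6), (x=9, y=7), (x=0, y=8), (x=8, y=8)
  Distance 11: (x=10, y=7), (x=9, y=8)
  Distance 12: (x=10, y=8)
Total reachable: 86 (grid has 86 open cells total)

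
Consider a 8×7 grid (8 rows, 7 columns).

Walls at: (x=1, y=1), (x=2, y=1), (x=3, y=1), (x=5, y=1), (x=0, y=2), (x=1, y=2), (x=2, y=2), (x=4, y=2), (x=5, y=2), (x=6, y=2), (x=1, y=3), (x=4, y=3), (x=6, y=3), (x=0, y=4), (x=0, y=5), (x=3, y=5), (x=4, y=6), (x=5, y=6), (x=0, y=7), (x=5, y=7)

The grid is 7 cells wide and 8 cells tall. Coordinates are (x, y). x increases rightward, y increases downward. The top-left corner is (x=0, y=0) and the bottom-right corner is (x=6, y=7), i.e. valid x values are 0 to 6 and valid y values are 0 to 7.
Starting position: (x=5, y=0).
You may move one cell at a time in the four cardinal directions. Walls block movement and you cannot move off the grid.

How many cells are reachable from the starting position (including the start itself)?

BFS flood-fill from (x=5, y=0):
  Distance 0: (x=5, y=0)
  Distance 1: (x=4, y=0), (x=6, y=0)
  Distance 2: (x=3, y=0), (x=4, y=1), (x=6, y=1)
  Distance 3: (x=2, y=0)
  Distance 4: (x=1, y=0)
  Distance 5: (x=0, y=0)
  Distance 6: (x=0, y=1)
Total reachable: 10 (grid has 36 open cells total)

Answer: Reachable cells: 10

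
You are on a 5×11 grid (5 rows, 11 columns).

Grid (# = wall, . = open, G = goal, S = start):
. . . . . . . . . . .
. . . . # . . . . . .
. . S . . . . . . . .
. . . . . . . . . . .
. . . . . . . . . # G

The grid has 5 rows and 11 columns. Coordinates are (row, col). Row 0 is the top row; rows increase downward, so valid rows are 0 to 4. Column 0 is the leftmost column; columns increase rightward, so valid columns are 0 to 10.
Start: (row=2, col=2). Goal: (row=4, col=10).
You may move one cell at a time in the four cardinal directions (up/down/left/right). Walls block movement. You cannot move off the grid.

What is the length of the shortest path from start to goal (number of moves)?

BFS from (row=2, col=2) until reaching (row=4, col=10):
  Distance 0: (row=2, col=2)
  Distance 1: (row=1, col=2), (row=2, col=1), (row=2, col=3), (row=3, col=2)
  Distance 2: (row=0, col=2), (row=1, col=1), (row=1, col=3), (row=2, col=0), (row=2, col=4), (row=3, col=1), (row=3, col=3), (row=4, col=2)
  Distance 3: (row=0, col=1), (row=0, col=3), (row=1, col=0), (row=2, col=5), (row=3, col=0), (row=3, col=4), (row=4, col=1), (row=4, col=3)
  Distance 4: (row=0, col=0), (row=0, col=4), (row=1, col=5), (row=2, col=6), (row=3, col=5), (row=4, col=0), (row=4, col=4)
  Distance 5: (row=0, col=5), (row=1, col=6), (row=2, col=7), (row=3, col=6), (row=4, col=5)
  Distance 6: (row=0, col=6), (row=1, col=7), (row=2, col=8), (row=3, col=7), (row=4, col=6)
  Distance 7: (row=0, col=7), (row=1, col=8), (row=2, col=9), (row=3, col=8), (row=4, col=7)
  Distance 8: (row=0, col=8), (row=1, col=9), (row=2, col=10), (row=3, col=9), (row=4, col=8)
  Distance 9: (row=0, col=9), (row=1, col=10), (row=3, col=10)
  Distance 10: (row=0, col=10), (row=4, col=10)  <- goal reached here
One shortest path (10 moves): (row=2, col=2) -> (row=2, col=3) -> (row=2, col=4) -> (row=2, col=5) -> (row=2, col=6) -> (row=2, col=7) -> (row=2, col=8) -> (row=2, col=9) -> (row=2, col=10) -> (row=3, col=10) -> (row=4, col=10)

Answer: Shortest path length: 10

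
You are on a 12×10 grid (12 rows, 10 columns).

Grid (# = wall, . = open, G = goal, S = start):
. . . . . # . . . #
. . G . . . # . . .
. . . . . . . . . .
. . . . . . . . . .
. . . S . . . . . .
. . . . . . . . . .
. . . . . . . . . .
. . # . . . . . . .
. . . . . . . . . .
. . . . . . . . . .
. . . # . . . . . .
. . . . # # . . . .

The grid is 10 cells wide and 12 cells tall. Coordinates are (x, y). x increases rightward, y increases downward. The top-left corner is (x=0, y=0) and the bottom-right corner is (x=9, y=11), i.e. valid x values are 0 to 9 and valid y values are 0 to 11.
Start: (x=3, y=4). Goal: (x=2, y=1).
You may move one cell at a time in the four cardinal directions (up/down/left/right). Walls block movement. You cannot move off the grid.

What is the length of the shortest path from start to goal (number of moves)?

BFS from (x=3, y=4) until reaching (x=2, y=1):
  Distance 0: (x=3, y=4)
  Distance 1: (x=3, y=3), (x=2, y=4), (x=4, y=4), (x=3, y=5)
  Distance 2: (x=3, y=2), (x=2, y=3), (x=4, y=3), (x=1, y=4), (x=5, y=4), (x=2, y=5), (x=4, y=5), (x=3, y=6)
  Distance 3: (x=3, y=1), (x=2, y=2), (x=4, y=2), (x=1, y=3), (x=5, y=3), (x=0, y=4), (x=6, y=4), (x=1, y=5), (x=5, y=5), (x=2, y=6), (x=4, y=6), (x=3, y=7)
  Distance 4: (x=3, y=0), (x=2, y=1), (x=4, y=1), (x=1, y=2), (x=5, y=2), (x=0, y=3), (x=6, y=3), (x=7, y=4), (x=0, y=5), (x=6, y=5), (x=1, y=6), (x=5, y=6), (x=4, y=7), (x=3, y=8)  <- goal reached here
One shortest path (4 moves): (x=3, y=4) -> (x=2, y=4) -> (x=2, y=3) -> (x=2, y=2) -> (x=2, y=1)

Answer: Shortest path length: 4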